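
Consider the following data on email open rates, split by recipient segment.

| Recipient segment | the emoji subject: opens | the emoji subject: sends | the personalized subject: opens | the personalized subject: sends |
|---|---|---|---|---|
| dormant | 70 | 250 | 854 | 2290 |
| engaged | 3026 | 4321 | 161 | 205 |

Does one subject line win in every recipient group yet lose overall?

Dormant: the emoji subject 70/250 = 28.0%, the personalized subject 854/2290 = 37.3% → the personalized subject
Engaged: the emoji subject 3026/4321 = 70.0%, the personalized subject 161/205 = 78.5% → the personalized subject
Overall: the emoji subject 3096/4571 = 67.7%, the personalized subject 1015/2495 = 40.7% → the emoji subject
The personalized subject wins each recipient group but the emoji subject wins overall — the comparison reverses. The personalized subject's sends skew toward dormant, which has a lower base rate.

Yes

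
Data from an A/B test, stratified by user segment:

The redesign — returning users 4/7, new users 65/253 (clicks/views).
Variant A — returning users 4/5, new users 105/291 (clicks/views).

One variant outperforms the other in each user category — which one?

Returning users: the redesign 4/7 = 57.1%, Variant A 4/5 = 80.0% → Variant A
New users: the redesign 65/253 = 25.7%, Variant A 105/291 = 36.1% → Variant A
Variant A has the higher rate in both groups.

Variant A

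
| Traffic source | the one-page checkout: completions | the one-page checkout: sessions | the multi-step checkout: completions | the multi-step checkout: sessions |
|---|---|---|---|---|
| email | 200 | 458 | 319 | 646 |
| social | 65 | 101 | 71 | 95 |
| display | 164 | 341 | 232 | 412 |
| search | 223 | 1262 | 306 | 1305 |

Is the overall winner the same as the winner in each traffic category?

Yes

Email: the one-page checkout 200/458 = 43.7%, the multi-step checkout 319/646 = 49.4% → the multi-step checkout
Social: the one-page checkout 65/101 = 64.4%, the multi-step checkout 71/95 = 74.7% → the multi-step checkout
Display: the one-page checkout 164/341 = 48.1%, the multi-step checkout 232/412 = 56.3% → the multi-step checkout
Search: the one-page checkout 223/1262 = 17.7%, the multi-step checkout 306/1305 = 23.4% → the multi-step checkout
Overall: the one-page checkout 652/2162 = 30.2%, the multi-step checkout 928/2458 = 37.8% → the multi-step checkout
The multi-step checkout wins overall and in every traffic group — no reversal.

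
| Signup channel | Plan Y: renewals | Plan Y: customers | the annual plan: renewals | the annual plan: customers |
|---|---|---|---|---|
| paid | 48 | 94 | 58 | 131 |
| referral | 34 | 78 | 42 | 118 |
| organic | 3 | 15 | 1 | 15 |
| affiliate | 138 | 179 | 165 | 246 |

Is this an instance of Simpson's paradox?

No

Paid: Plan Y 48/94 = 51.1%, the annual plan 58/131 = 44.3% → Plan Y
Referral: Plan Y 34/78 = 43.6%, the annual plan 42/118 = 35.6% → Plan Y
Organic: Plan Y 3/15 = 20.0%, the annual plan 1/15 = 6.7% → Plan Y
Affiliate: Plan Y 138/179 = 77.1%, the annual plan 165/246 = 67.1% → Plan Y
Overall: Plan Y 223/366 = 60.9%, the annual plan 266/510 = 52.2% → Plan Y
Plan Y wins overall and in every signup group — no reversal.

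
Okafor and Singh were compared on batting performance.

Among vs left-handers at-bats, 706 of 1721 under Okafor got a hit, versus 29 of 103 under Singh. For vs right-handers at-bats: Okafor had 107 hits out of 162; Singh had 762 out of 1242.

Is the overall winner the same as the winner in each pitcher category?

Vs left-handers: Okafor 706/1721 = 41.0%, Singh 29/103 = 28.2% → Okafor
Vs right-handers: Okafor 107/162 = 66.0%, Singh 762/1242 = 61.4% → Okafor
Overall: Okafor 813/1883 = 43.2%, Singh 791/1345 = 58.8% → Singh
Okafor wins each pitcher group but Singh wins overall — the comparison reverses. Okafor's at-bats skew toward vs left-handers, which has a lower base rate.

No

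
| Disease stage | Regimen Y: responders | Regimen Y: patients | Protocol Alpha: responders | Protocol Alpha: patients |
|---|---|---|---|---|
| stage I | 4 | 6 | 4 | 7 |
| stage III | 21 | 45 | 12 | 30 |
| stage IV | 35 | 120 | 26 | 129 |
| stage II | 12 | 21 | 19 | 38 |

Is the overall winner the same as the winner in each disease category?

Yes

Stage I: Regimen Y 4/6 = 66.7%, Protocol Alpha 4/7 = 57.1% → Regimen Y
Stage III: Regimen Y 21/45 = 46.7%, Protocol Alpha 12/30 = 40.0% → Regimen Y
Stage IV: Regimen Y 35/120 = 29.2%, Protocol Alpha 26/129 = 20.2% → Regimen Y
Stage II: Regimen Y 12/21 = 57.1%, Protocol Alpha 19/38 = 50.0% → Regimen Y
Overall: Regimen Y 72/192 = 37.5%, Protocol Alpha 61/204 = 29.9% → Regimen Y
Regimen Y wins overall and in every disease group — no reversal.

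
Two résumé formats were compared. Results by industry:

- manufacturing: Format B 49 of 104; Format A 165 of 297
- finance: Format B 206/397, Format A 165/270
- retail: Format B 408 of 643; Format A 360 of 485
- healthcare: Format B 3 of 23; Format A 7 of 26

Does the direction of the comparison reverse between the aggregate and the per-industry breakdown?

Manufacturing: Format B 49/104 = 47.1%, Format A 165/297 = 55.6% → Format A
Finance: Format B 206/397 = 51.9%, Format A 165/270 = 61.1% → Format A
Retail: Format B 408/643 = 63.5%, Format A 360/485 = 74.2% → Format A
Healthcare: Format B 3/23 = 13.0%, Format A 7/26 = 26.9% → Format A
Overall: Format B 666/1167 = 57.1%, Format A 697/1078 = 64.7% → Format A
Format A wins overall and in every industry group — no reversal.

No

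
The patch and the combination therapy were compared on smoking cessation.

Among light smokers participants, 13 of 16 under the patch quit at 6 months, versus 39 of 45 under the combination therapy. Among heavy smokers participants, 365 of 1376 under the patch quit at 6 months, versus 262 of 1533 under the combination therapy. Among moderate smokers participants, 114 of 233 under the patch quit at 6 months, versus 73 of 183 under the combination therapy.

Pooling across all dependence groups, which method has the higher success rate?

Light smokers: the patch 13/16 = 81.2%, the combination therapy 39/45 = 86.7% → the combination therapy
Heavy smokers: the patch 365/1376 = 26.5%, the combination therapy 262/1533 = 17.1% → the patch
Moderate smokers: the patch 114/233 = 48.9%, the combination therapy 73/183 = 39.9% → the patch
Overall: the patch 492/1625 = 30.3%, the combination therapy 374/1761 = 21.2% → the patch
(Neither sweeps every dependence group, but the patch has the higher pooled rate.)

the patch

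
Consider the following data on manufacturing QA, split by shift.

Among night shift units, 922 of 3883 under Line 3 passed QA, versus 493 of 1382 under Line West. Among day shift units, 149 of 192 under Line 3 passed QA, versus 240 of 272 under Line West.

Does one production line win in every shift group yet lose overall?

No

Night shift: Line 3 922/3883 = 23.7%, Line West 493/1382 = 35.7% → Line West
Day shift: Line 3 149/192 = 77.6%, Line West 240/272 = 88.2% → Line West
Overall: Line 3 1071/4075 = 26.3%, Line West 733/1654 = 44.3% → Line West
Line West wins overall and in every shift group — no reversal.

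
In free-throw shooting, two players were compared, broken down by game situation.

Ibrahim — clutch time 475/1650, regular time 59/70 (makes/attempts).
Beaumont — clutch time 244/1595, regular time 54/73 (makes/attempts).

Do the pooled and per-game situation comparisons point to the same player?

Yes

Clutch time: Ibrahim 475/1650 = 28.8%, Beaumont 244/1595 = 15.3% → Ibrahim
Regular time: Ibrahim 59/70 = 84.3%, Beaumont 54/73 = 74.0% → Ibrahim
Overall: Ibrahim 534/1720 = 31.0%, Beaumont 298/1668 = 17.9% → Ibrahim
Ibrahim wins overall and in every game group — no reversal.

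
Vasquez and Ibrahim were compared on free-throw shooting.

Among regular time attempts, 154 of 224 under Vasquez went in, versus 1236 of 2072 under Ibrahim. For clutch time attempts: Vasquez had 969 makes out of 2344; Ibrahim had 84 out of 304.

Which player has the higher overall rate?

Ibrahim

Regular time: Vasquez 154/224 = 68.8%, Ibrahim 1236/2072 = 59.7% → Vasquez
Clutch time: Vasquez 969/2344 = 41.3%, Ibrahim 84/304 = 27.6% → Vasquez
Overall: Vasquez 1123/2568 = 43.7%, Ibrahim 1320/2376 = 55.6% → Ibrahim
(Vasquez wins every game group but Ibrahim wins overall — Vasquez's attempts skew toward the low-rate clutch time group.)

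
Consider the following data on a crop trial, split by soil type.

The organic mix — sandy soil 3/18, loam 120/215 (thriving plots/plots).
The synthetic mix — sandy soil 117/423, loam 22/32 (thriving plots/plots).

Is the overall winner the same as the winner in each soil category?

Sandy soil: the organic mix 3/18 = 16.7%, the synthetic mix 117/423 = 27.7% → the synthetic mix
Loam: the organic mix 120/215 = 55.8%, the synthetic mix 22/32 = 68.8% → the synthetic mix
Overall: the organic mix 123/233 = 52.8%, the synthetic mix 139/455 = 30.5% → the organic mix
The synthetic mix wins each soil group but the organic mix wins overall — the comparison reverses. The synthetic mix's plots skew toward sandy soil, which has a lower base rate.

No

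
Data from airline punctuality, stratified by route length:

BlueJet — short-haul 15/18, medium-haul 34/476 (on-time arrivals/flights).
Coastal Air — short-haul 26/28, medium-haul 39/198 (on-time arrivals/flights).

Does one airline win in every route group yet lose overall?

No

Short-haul: BlueJet 15/18 = 83.3%, Coastal Air 26/28 = 92.9% → Coastal Air
Medium-haul: BlueJet 34/476 = 7.1%, Coastal Air 39/198 = 19.7% → Coastal Air
Overall: BlueJet 49/494 = 9.9%, Coastal Air 65/226 = 28.8% → Coastal Air
Coastal Air wins overall and in every route group — no reversal.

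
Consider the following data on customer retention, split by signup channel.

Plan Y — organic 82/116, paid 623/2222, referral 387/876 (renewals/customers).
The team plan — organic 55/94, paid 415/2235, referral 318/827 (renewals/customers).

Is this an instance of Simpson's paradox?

No

Organic: Plan Y 82/116 = 70.7%, the team plan 55/94 = 58.5% → Plan Y
Paid: Plan Y 623/2222 = 28.0%, the team plan 415/2235 = 18.6% → Plan Y
Referral: Plan Y 387/876 = 44.2%, the team plan 318/827 = 38.5% → Plan Y
Overall: Plan Y 1092/3214 = 34.0%, the team plan 788/3156 = 25.0% → Plan Y
Plan Y wins overall and in every signup group — no reversal.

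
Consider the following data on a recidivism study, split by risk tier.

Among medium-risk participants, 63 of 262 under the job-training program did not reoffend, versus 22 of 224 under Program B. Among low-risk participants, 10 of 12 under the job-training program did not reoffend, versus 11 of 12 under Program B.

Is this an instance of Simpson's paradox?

Medium-risk: the job-training program 63/262 = 24.0%, Program B 22/224 = 9.8% → the job-training program
Low-risk: the job-training program 10/12 = 83.3%, Program B 11/12 = 91.7% → Program B
Overall: the job-training program 73/274 = 26.6%, Program B 33/236 = 14.0% → the job-training program
Neither sweeps: the job-training program wins 1 of 2 groups, Program B wins 1. The job-training program wins overall but not every group — no Simpson reversal.

No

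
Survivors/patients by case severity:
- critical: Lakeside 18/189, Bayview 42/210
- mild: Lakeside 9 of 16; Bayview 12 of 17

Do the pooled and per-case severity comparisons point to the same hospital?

Critical: Lakeside 18/189 = 9.5%, Bayview 42/210 = 20.0% → Bayview
Mild: Lakeside 9/16 = 56.2%, Bayview 12/17 = 70.6% → Bayview
Overall: Lakeside 27/205 = 13.2%, Bayview 54/227 = 23.8% → Bayview
Bayview wins overall and in every case group — no reversal.

Yes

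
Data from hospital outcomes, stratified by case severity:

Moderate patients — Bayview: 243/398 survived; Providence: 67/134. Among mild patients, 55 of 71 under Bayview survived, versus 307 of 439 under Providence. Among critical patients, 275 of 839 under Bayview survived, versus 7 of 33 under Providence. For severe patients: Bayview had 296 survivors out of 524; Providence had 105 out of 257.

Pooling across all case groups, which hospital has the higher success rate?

Providence

Moderate: Bayview 243/398 = 61.1%, Providence 67/134 = 50.0% → Bayview
Mild: Bayview 55/71 = 77.5%, Providence 307/439 = 69.9% → Bayview
Critical: Bayview 275/839 = 32.8%, Providence 7/33 = 21.2% → Bayview
Severe: Bayview 296/524 = 56.5%, Providence 105/257 = 40.9% → Bayview
Overall: Bayview 869/1832 = 47.4%, Providence 486/863 = 56.3% → Providence
(Bayview wins every case group but Providence wins overall — Bayview's patients skew toward the low-rate critical group.)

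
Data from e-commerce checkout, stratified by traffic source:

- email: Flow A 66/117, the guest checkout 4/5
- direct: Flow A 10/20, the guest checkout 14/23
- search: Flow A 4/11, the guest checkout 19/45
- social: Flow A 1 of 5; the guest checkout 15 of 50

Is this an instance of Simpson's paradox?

Yes

Email: Flow A 66/117 = 56.4%, the guest checkout 4/5 = 80.0% → the guest checkout
Direct: Flow A 10/20 = 50.0%, the guest checkout 14/23 = 60.9% → the guest checkout
Search: Flow A 4/11 = 36.4%, the guest checkout 19/45 = 42.2% → the guest checkout
Social: Flow A 1/5 = 20.0%, the guest checkout 15/50 = 30.0% → the guest checkout
Overall: Flow A 81/153 = 52.9%, the guest checkout 52/123 = 42.3% → Flow A
The guest checkout wins each traffic group but Flow A wins overall — the comparison reverses. The guest checkout's sessions skew toward social, which has a lower base rate.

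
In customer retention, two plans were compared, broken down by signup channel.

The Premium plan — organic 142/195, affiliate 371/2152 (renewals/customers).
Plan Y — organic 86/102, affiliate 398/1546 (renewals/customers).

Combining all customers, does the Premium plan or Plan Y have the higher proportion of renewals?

Plan Y

Organic: the Premium plan 142/195 = 72.8%, Plan Y 86/102 = 84.3% → Plan Y
Affiliate: the Premium plan 371/2152 = 17.2%, Plan Y 398/1546 = 25.7% → Plan Y
Overall: the Premium plan 513/2347 = 21.9%, Plan Y 484/1648 = 29.4% → Plan Y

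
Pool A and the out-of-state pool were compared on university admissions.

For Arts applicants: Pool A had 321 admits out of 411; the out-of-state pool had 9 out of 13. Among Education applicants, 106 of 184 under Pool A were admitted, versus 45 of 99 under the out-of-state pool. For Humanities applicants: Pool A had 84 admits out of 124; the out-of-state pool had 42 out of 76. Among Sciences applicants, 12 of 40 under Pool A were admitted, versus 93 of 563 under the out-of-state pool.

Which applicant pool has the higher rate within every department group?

Arts: Pool A 321/411 = 78.1%, the out-of-state pool 9/13 = 69.2% → Pool A
Education: Pool A 106/184 = 57.6%, the out-of-state pool 45/99 = 45.5% → Pool A
Humanities: Pool A 84/124 = 67.7%, the out-of-state pool 42/76 = 55.3% → Pool A
Sciences: Pool A 12/40 = 30.0%, the out-of-state pool 93/563 = 16.5% → Pool A
Pool A has the higher rate in all 4 groups.

Pool A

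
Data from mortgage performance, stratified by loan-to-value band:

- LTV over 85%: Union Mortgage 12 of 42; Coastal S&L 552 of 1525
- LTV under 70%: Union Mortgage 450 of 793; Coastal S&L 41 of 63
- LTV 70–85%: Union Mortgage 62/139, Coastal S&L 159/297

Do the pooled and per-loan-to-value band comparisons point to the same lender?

No

LTV over 85%: Union Mortgage 12/42 = 28.6%, Coastal S&L 552/1525 = 36.2% → Coastal S&L
LTV under 70%: Union Mortgage 450/793 = 56.7%, Coastal S&L 41/63 = 65.1% → Coastal S&L
LTV 70–85%: Union Mortgage 62/139 = 44.6%, Coastal S&L 159/297 = 53.5% → Coastal S&L
Overall: Union Mortgage 524/974 = 53.8%, Coastal S&L 752/1885 = 39.9% → Union Mortgage
Coastal S&L wins each loan-to-value group but Union Mortgage wins overall — the comparison reverses. Coastal S&L's loans skew toward LTV over 85%, which has a lower base rate.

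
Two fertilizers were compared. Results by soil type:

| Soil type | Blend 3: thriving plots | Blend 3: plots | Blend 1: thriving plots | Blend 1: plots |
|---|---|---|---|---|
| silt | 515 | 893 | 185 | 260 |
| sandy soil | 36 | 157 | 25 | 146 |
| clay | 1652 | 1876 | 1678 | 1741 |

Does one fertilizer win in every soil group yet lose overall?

No

Silt: Blend 3 515/893 = 57.7%, Blend 1 185/260 = 71.2% → Blend 1
Sandy soil: Blend 3 36/157 = 22.9%, Blend 1 25/146 = 17.1% → Blend 3
Clay: Blend 3 1652/1876 = 88.1%, Blend 1 1678/1741 = 96.4% → Blend 1
Overall: Blend 3 2203/2926 = 75.3%, Blend 1 1888/2147 = 87.9% → Blend 1
Neither sweeps: Blend 3 wins 1 of 3 groups, Blend 1 wins 2. Blend 1 wins overall but not every group — no Simpson reversal.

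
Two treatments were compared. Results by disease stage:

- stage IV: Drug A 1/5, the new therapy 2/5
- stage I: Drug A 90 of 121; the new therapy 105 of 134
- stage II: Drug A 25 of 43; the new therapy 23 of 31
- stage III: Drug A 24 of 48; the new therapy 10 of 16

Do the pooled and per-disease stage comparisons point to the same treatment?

Yes

Stage IV: Drug A 1/5 = 20.0%, the new therapy 2/5 = 40.0% → the new therapy
Stage I: Drug A 90/121 = 74.4%, the new therapy 105/134 = 78.4% → the new therapy
Stage II: Drug A 25/43 = 58.1%, the new therapy 23/31 = 74.2% → the new therapy
Stage III: Drug A 24/48 = 50.0%, the new therapy 10/16 = 62.5% → the new therapy
Overall: Drug A 140/217 = 64.5%, the new therapy 140/186 = 75.3% → the new therapy
The new therapy wins overall and in every disease group — no reversal.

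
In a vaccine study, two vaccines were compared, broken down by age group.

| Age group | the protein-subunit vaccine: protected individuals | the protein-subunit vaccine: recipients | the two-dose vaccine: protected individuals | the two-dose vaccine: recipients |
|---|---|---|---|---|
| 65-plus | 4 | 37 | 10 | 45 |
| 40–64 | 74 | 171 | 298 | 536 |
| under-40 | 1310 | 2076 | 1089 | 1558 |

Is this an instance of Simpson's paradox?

65-plus: the protein-subunit vaccine 4/37 = 10.8%, the two-dose vaccine 10/45 = 22.2% → the two-dose vaccine
40–64: the protein-subunit vaccine 74/171 = 43.3%, the two-dose vaccine 298/536 = 55.6% → the two-dose vaccine
Under-40: the protein-subunit vaccine 1310/2076 = 63.1%, the two-dose vaccine 1089/1558 = 69.9% → the two-dose vaccine
Overall: the protein-subunit vaccine 1388/2284 = 60.8%, the two-dose vaccine 1397/2139 = 65.3% → the two-dose vaccine
The two-dose vaccine wins overall and in every age group — no reversal.

No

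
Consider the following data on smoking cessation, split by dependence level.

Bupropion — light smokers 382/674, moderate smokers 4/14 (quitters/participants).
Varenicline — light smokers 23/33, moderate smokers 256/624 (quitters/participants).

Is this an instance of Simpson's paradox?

Yes

Light smokers: bupropion 382/674 = 56.7%, varenicline 23/33 = 69.7% → varenicline
Moderate smokers: bupropion 4/14 = 28.6%, varenicline 256/624 = 41.0% → varenicline
Overall: bupropion 386/688 = 56.1%, varenicline 279/657 = 42.5% → bupropion
Varenicline wins each dependence group but bupropion wins overall — the comparison reverses. Varenicline's participants skew toward moderate smokers, which has a lower base rate.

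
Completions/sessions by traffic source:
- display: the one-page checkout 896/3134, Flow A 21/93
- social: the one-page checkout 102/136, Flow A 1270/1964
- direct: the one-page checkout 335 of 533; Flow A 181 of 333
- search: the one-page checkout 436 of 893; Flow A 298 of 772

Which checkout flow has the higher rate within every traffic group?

the one-page checkout

Display: the one-page checkout 896/3134 = 28.6%, Flow A 21/93 = 22.6% → the one-page checkout
Social: the one-page checkout 102/136 = 75.0%, Flow A 1270/1964 = 64.7% → the one-page checkout
Direct: the one-page checkout 335/533 = 62.9%, Flow A 181/333 = 54.4% → the one-page checkout
Search: the one-page checkout 436/893 = 48.8%, Flow A 298/772 = 38.6% → the one-page checkout
The one-page checkout has the higher rate in all 4 groups.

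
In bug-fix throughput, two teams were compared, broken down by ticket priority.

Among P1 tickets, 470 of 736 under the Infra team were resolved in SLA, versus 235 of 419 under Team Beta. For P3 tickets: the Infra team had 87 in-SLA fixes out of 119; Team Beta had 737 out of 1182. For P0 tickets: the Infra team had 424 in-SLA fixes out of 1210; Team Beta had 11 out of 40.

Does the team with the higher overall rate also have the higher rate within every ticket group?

P1: the Infra team 470/736 = 63.9%, Team Beta 235/419 = 56.1% → the Infra team
P3: the Infra team 87/119 = 73.1%, Team Beta 737/1182 = 62.4% → the Infra team
P0: the Infra team 424/1210 = 35.0%, Team Beta 11/40 = 27.5% → the Infra team
Overall: the Infra team 981/2065 = 47.5%, Team Beta 983/1641 = 59.9% → Team Beta
The Infra team wins each ticket group but Team Beta wins overall — the comparison reverses. The Infra team's tickets skew toward P0, which has a lower base rate.

No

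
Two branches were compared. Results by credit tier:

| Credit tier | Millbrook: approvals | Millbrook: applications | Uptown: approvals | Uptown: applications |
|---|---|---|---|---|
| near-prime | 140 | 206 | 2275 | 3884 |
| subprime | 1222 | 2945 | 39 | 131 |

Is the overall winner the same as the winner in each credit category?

No

Near-prime: Millbrook 140/206 = 68.0%, Uptown 2275/3884 = 58.6% → Millbrook
Subprime: Millbrook 1222/2945 = 41.5%, Uptown 39/131 = 29.8% → Millbrook
Overall: Millbrook 1362/3151 = 43.2%, Uptown 2314/4015 = 57.6% → Uptown
Millbrook wins each credit group but Uptown wins overall — the comparison reverses. Millbrook's applications skew toward subprime, which has a lower base rate.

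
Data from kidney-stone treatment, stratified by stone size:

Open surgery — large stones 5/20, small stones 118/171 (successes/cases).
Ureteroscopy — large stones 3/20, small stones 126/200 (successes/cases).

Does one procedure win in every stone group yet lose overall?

No

Large stones: open surgery 5/20 = 25.0%, ureteroscopy 3/20 = 15.0% → open surgery
Small stones: open surgery 118/171 = 69.0%, ureteroscopy 126/200 = 63.0% → open surgery
Overall: open surgery 123/191 = 64.4%, ureteroscopy 129/220 = 58.6% → open surgery
Open surgery wins overall and in every stone group — no reversal.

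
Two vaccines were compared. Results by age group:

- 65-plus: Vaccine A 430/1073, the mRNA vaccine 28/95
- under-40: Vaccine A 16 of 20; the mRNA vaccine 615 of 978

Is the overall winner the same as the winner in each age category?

No

65-plus: Vaccine A 430/1073 = 40.1%, the mRNA vaccine 28/95 = 29.5% → Vaccine A
Under-40: Vaccine A 16/20 = 80.0%, the mRNA vaccine 615/978 = 62.9% → Vaccine A
Overall: Vaccine A 446/1093 = 40.8%, the mRNA vaccine 643/1073 = 59.9% → the mRNA vaccine
Vaccine A wins each age group but the mRNA vaccine wins overall — the comparison reverses. Vaccine A's recipients skew toward 65-plus, which has a lower base rate.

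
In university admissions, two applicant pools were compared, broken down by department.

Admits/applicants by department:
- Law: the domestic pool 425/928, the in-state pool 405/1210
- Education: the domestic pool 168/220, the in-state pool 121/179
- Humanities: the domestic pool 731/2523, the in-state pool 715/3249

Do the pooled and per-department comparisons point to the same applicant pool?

Yes

Law: the domestic pool 425/928 = 45.8%, the in-state pool 405/1210 = 33.5% → the domestic pool
Education: the domestic pool 168/220 = 76.4%, the in-state pool 121/179 = 67.6% → the domestic pool
Humanities: the domestic pool 731/2523 = 29.0%, the in-state pool 715/3249 = 22.0% → the domestic pool
Overall: the domestic pool 1324/3671 = 36.1%, the in-state pool 1241/4638 = 26.8% → the domestic pool
The domestic pool wins overall and in every department group — no reversal.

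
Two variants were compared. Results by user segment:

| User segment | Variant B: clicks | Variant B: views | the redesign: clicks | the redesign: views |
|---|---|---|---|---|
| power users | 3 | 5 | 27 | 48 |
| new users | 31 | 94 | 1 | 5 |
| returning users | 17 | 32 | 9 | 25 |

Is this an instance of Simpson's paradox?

Power users: Variant B 3/5 = 60.0%, the redesign 27/48 = 56.2% → Variant B
New users: Variant B 31/94 = 33.0%, the redesign 1/5 = 20.0% → Variant B
Returning users: Variant B 17/32 = 53.1%, the redesign 9/25 = 36.0% → Variant B
Overall: Variant B 51/131 = 38.9%, the redesign 37/78 = 47.4% → the redesign
Variant B wins each user group but the redesign wins overall — the comparison reverses. Variant B's views skew toward new users, which has a lower base rate.

Yes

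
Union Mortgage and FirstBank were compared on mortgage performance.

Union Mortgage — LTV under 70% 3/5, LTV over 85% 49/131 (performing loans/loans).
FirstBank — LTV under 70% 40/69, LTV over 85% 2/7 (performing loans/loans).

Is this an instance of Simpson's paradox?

Yes

LTV under 70%: Union Mortgage 3/5 = 60.0%, FirstBank 40/69 = 58.0% → Union Mortgage
LTV over 85%: Union Mortgage 49/131 = 37.4%, FirstBank 2/7 = 28.6% → Union Mortgage
Overall: Union Mortgage 52/136 = 38.2%, FirstBank 42/76 = 55.3% → FirstBank
Union Mortgage wins each loan-to-value group but FirstBank wins overall — the comparison reverses. Union Mortgage's loans skew toward LTV over 85%, which has a lower base rate.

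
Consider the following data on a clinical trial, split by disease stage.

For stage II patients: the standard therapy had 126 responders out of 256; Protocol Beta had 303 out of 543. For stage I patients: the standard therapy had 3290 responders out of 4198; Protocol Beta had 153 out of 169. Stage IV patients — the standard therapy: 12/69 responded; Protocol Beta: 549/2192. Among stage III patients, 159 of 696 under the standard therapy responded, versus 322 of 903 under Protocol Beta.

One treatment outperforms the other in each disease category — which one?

Stage II: the standard therapy 126/256 = 49.2%, Protocol Beta 303/543 = 55.8% → Protocol Beta
Stage I: the standard therapy 3290/4198 = 78.4%, Protocol Beta 153/169 = 90.5% → Protocol Beta
Stage IV: the standard therapy 12/69 = 17.4%, Protocol Beta 549/2192 = 25.0% → Protocol Beta
Stage III: the standard therapy 159/696 = 22.8%, Protocol Beta 322/903 = 35.7% → Protocol Beta
Protocol Beta has the higher rate in all 4 groups.

Protocol Beta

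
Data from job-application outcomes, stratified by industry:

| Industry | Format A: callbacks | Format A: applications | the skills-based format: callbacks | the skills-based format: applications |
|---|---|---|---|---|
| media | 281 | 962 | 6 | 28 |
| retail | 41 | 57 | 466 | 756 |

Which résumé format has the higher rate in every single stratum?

Format A

Media: Format A 281/962 = 29.2%, the skills-based format 6/28 = 21.4% → Format A
Retail: Format A 41/57 = 71.9%, the skills-based format 466/756 = 61.6% → Format A
Format A has the higher rate in both groups.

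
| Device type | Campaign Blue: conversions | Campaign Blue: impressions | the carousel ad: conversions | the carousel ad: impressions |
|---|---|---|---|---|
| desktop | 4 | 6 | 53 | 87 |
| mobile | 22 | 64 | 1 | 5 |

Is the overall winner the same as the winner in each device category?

No

Desktop: Campaign Blue 4/6 = 66.7%, the carousel ad 53/87 = 60.9% → Campaign Blue
Mobile: Campaign Blue 22/64 = 34.4%, the carousel ad 1/5 = 20.0% → Campaign Blue
Overall: Campaign Blue 26/70 = 37.1%, the carousel ad 54/92 = 58.7% → the carousel ad
Campaign Blue wins each device group but the carousel ad wins overall — the comparison reverses. Campaign Blue's impressions skew toward mobile, which has a lower base rate.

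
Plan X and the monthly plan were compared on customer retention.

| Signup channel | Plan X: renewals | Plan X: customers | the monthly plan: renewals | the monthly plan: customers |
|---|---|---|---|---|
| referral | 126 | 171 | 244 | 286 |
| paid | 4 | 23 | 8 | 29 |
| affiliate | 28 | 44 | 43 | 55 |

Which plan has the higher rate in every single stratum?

Referral: Plan X 126/171 = 73.7%, the monthly plan 244/286 = 85.3% → the monthly plan
Paid: Plan X 4/23 = 17.4%, the monthly plan 8/29 = 27.6% → the monthly plan
Affiliate: Plan X 28/44 = 63.6%, the monthly plan 43/55 = 78.2% → the monthly plan
The monthly plan has the higher rate in all 3 groups.

the monthly plan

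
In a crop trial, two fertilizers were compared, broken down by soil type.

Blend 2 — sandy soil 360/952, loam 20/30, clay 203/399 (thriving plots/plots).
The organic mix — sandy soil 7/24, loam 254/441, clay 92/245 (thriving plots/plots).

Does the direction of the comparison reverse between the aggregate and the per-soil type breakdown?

Sandy soil: Blend 2 360/952 = 37.8%, the organic mix 7/24 = 29.2% → Blend 2
Loam: Blend 2 20/30 = 66.7%, the organic mix 254/441 = 57.6% → Blend 2
Clay: Blend 2 203/399 = 50.9%, the organic mix 92/245 = 37.6% → Blend 2
Overall: Blend 2 583/1381 = 42.2%, the organic mix 353/710 = 49.7% → the organic mix
Blend 2 wins each soil group but the organic mix wins overall — the comparison reverses. Blend 2's plots skew toward sandy soil, which has a lower base rate.

Yes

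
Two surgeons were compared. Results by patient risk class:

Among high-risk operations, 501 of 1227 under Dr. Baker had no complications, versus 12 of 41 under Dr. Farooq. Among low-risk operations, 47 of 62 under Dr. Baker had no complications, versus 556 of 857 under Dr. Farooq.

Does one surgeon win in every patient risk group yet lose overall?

High-risk: Dr. Baker 501/1227 = 40.8%, Dr. Farooq 12/41 = 29.3% → Dr. Baker
Low-risk: Dr. Baker 47/62 = 75.8%, Dr. Farooq 556/857 = 64.9% → Dr. Baker
Overall: Dr. Baker 548/1289 = 42.5%, Dr. Farooq 568/898 = 63.3% → Dr. Farooq
Dr. Baker wins each patient risk group but Dr. Farooq wins overall — the comparison reverses. Dr. Baker's operations skew toward high-risk, which has a lower base rate.

Yes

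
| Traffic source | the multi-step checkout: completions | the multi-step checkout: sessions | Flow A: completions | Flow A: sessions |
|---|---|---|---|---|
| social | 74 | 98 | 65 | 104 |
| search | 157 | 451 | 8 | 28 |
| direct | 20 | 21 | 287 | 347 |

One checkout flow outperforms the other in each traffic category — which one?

Social: the multi-step checkout 74/98 = 75.5%, Flow A 65/104 = 62.5% → the multi-step checkout
Search: the multi-step checkout 157/451 = 34.8%, Flow A 8/28 = 28.6% → the multi-step checkout
Direct: the multi-step checkout 20/21 = 95.2%, Flow A 287/347 = 82.7% → the multi-step checkout
The multi-step checkout has the higher rate in all 3 groups.

the multi-step checkout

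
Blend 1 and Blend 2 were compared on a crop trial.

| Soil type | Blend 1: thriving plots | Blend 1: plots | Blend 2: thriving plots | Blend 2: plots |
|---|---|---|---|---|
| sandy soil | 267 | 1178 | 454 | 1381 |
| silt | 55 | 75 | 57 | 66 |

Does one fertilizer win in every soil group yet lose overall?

Sandy soil: Blend 1 267/1178 = 22.7%, Blend 2 454/1381 = 32.9% → Blend 2
Silt: Blend 1 55/75 = 73.3%, Blend 2 57/66 = 86.4% → Blend 2
Overall: Blend 1 322/1253 = 25.7%, Blend 2 511/1447 = 35.3% → Blend 2
Blend 2 wins overall and in every soil group — no reversal.

No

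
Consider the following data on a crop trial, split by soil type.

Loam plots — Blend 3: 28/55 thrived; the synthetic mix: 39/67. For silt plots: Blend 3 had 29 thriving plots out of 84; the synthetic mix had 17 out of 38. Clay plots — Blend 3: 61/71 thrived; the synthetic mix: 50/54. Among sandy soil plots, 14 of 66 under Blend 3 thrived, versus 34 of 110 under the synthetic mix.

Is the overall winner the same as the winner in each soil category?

Loam: Blend 3 28/55 = 50.9%, the synthetic mix 39/67 = 58.2% → the synthetic mix
Silt: Blend 3 29/84 = 34.5%, the synthetic mix 17/38 = 44.7% → the synthetic mix
Clay: Blend 3 61/71 = 85.9%, the synthetic mix 50/54 = 92.6% → the synthetic mix
Sandy soil: Blend 3 14/66 = 21.2%, the synthetic mix 34/110 = 30.9% → the synthetic mix
Overall: Blend 3 132/276 = 47.8%, the synthetic mix 140/269 = 52.0% → the synthetic mix
The synthetic mix wins overall and in every soil group — no reversal.

Yes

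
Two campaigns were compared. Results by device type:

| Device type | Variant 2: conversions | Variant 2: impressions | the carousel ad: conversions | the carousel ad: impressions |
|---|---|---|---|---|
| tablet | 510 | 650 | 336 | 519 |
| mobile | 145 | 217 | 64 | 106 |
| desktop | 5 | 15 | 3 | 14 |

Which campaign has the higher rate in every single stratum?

Variant 2

Tablet: Variant 2 510/650 = 78.5%, the carousel ad 336/519 = 64.7% → Variant 2
Mobile: Variant 2 145/217 = 66.8%, the carousel ad 64/106 = 60.4% → Variant 2
Desktop: Variant 2 5/15 = 33.3%, the carousel ad 3/14 = 21.4% → Variant 2
Variant 2 has the higher rate in all 3 groups.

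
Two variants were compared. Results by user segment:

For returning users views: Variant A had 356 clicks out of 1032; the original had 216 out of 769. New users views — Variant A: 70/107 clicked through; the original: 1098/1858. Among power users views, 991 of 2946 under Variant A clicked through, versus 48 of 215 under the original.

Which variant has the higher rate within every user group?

Returning users: Variant A 356/1032 = 34.5%, the original 216/769 = 28.1% → Variant A
New users: Variant A 70/107 = 65.4%, the original 1098/1858 = 59.1% → Variant A
Power users: Variant A 991/2946 = 33.6%, the original 48/215 = 22.3% → Variant A
Variant A has the higher rate in all 3 groups.

Variant A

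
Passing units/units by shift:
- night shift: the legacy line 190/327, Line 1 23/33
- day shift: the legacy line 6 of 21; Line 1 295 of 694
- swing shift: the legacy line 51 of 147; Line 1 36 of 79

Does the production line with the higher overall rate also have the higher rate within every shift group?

No

Night shift: the legacy line 190/327 = 58.1%, Line 1 23/33 = 69.7% → Line 1
Day shift: the legacy line 6/21 = 28.6%, Line 1 295/694 = 42.5% → Line 1
Swing shift: the legacy line 51/147 = 34.7%, Line 1 36/79 = 45.6% → Line 1
Overall: the legacy line 247/495 = 49.9%, Line 1 354/806 = 43.9% → the legacy line
Line 1 wins each shift group but the legacy line wins overall — the comparison reverses. Line 1's units skew toward day shift, which has a lower base rate.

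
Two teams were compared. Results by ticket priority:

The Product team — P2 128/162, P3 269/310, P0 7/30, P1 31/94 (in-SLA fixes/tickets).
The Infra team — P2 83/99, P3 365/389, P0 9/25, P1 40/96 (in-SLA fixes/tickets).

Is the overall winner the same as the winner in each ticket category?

Yes

P2: the Product team 128/162 = 79.0%, the Infra team 83/99 = 83.8% → the Infra team
P3: the Product team 269/310 = 86.8%, the Infra team 365/389 = 93.8% → the Infra team
P0: the Product team 7/30 = 23.3%, the Infra team 9/25 = 36.0% → the Infra team
P1: the Product team 31/94 = 33.0%, the Infra team 40/96 = 41.7% → the Infra team
Overall: the Product team 435/596 = 73.0%, the Infra team 497/609 = 81.6% → the Infra team
The Infra team wins overall and in every ticket group — no reversal.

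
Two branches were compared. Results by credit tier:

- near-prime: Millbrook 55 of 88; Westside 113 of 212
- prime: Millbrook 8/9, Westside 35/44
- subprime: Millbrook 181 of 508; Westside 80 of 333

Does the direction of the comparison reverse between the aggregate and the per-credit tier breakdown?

No

Near-prime: Millbrook 55/88 = 62.5%, Westside 113/212 = 53.3% → Millbrook
Prime: Millbrook 8/9 = 88.9%, Westside 35/44 = 79.5% → Millbrook
Subprime: Millbrook 181/508 = 35.6%, Westside 80/333 = 24.0% → Millbrook
Overall: Millbrook 244/605 = 40.3%, Westside 228/589 = 38.7% → Millbrook
Millbrook wins overall and in every credit group — no reversal.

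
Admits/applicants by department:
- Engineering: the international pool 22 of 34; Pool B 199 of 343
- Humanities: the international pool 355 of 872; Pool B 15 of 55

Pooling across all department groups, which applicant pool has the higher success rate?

Engineering: the international pool 22/34 = 64.7%, Pool B 199/343 = 58.0% → the international pool
Humanities: the international pool 355/872 = 40.7%, Pool B 15/55 = 27.3% → the international pool
Overall: the international pool 377/906 = 41.6%, Pool B 214/398 = 53.8% → Pool B
(The international pool wins every department group but Pool B wins overall — the international pool's applicants skew toward the low-rate Humanities group.)

Pool B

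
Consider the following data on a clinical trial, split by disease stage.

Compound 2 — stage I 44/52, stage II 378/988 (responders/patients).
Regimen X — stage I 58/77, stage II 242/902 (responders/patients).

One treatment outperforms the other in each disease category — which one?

Stage I: Compound 2 44/52 = 84.6%, Regimen X 58/77 = 75.3% → Compound 2
Stage II: Compound 2 378/988 = 38.3%, Regimen X 242/902 = 26.8% → Compound 2
Compound 2 has the higher rate in both groups.

Compound 2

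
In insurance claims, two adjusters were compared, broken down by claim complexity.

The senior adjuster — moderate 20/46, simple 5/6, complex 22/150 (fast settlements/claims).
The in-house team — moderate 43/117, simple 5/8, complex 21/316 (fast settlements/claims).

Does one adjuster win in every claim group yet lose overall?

Moderate: the senior adjuster 20/46 = 43.5%, the in-house team 43/117 = 36.8% → the senior adjuster
Simple: the senior adjuster 5/6 = 83.3%, the in-house team 5/8 = 62.5% → the senior adjuster
Complex: the senior adjuster 22/150 = 14.7%, the in-house team 21/316 = 6.6% → the senior adjuster
Overall: the senior adjuster 47/202 = 23.3%, the in-house team 69/441 = 15.6% → the senior adjuster
The senior adjuster wins overall and in every claim group — no reversal.

No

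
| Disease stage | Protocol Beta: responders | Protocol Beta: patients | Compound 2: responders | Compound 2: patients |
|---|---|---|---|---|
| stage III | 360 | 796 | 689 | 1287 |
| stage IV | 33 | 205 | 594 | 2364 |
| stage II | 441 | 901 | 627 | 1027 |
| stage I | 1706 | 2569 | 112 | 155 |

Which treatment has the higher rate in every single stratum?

Stage III: Protocol Beta 360/796 = 45.2%, Compound 2 689/1287 = 53.5% → Compound 2
Stage IV: Protocol Beta 33/205 = 16.1%, Compound 2 594/2364 = 25.1% → Compound 2
Stage II: Protocol Beta 441/901 = 48.9%, Compound 2 627/1027 = 61.1% → Compound 2
Stage I: Protocol Beta 1706/2569 = 66.4%, Compound 2 112/155 = 72.3% → Compound 2
Compound 2 has the higher rate in all 4 groups.

Compound 2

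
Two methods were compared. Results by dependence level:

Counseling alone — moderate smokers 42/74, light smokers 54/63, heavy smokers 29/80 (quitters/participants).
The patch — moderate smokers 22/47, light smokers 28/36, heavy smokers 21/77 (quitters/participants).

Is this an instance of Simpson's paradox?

Moderate smokers: counseling alone 42/74 = 56.8%, the patch 22/47 = 46.8% → counseling alone
Light smokers: counseling alone 54/63 = 85.7%, the patch 28/36 = 77.8% → counseling alone
Heavy smokers: counseling alone 29/80 = 36.2%, the patch 21/77 = 27.3% → counseling alone
Overall: counseling alone 125/217 = 57.6%, the patch 71/160 = 44.4% → counseling alone
Counseling alone wins overall and in every dependence group — no reversal.

No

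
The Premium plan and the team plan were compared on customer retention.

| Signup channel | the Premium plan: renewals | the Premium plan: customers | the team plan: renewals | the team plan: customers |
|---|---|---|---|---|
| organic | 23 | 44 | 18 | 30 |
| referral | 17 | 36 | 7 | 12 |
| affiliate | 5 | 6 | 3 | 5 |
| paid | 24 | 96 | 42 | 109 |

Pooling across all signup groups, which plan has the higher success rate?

Organic: the Premium plan 23/44 = 52.3%, the team plan 18/30 = 60.0% → the team plan
Referral: the Premium plan 17/36 = 47.2%, the team plan 7/12 = 58.3% → the team plan
Affiliate: the Premium plan 5/6 = 83.3%, the team plan 3/5 = 60.0% → the Premium plan
Paid: the Premium plan 24/96 = 25.0%, the team plan 42/109 = 38.5% → the team plan
Overall: the Premium plan 69/182 = 37.9%, the team plan 70/156 = 44.9% → the team plan
(Neither sweeps every signup group, but the team plan has the higher pooled rate.)

the team plan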